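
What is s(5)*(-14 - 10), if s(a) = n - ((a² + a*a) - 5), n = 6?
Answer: 936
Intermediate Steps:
s(a) = 11 - 2*a² (s(a) = 6 - ((a² + a*a) - 5) = 6 - ((a² + a²) - 5) = 6 - (2*a² - 5) = 6 - (-5 + 2*a²) = 6 + (5 - 2*a²) = 11 - 2*a²)
s(5)*(-14 - 10) = (11 - 2*5²)*(-14 - 10) = (11 - 2*25)*(-24) = (11 - 50)*(-24) = -39*(-24) = 936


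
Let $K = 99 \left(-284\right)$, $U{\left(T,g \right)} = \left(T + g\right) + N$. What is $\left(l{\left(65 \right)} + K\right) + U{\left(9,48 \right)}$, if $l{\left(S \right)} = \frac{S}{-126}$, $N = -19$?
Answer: $- \frac{3537893}{126} \approx -28079.0$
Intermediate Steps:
$U{\left(T,g \right)} = -19 + T + g$ ($U{\left(T,g \right)} = \left(T + g\right) - 19 = -19 + T + g$)
$l{\left(S \right)} = - \frac{S}{126}$ ($l{\left(S \right)} = S \left(- \frac{1}{126}\right) = - \frac{S}{126}$)
$K = -28116$
$\left(l{\left(65 \right)} + K\right) + U{\left(9,48 \right)} = \left(\left(- \frac{1}{126}\right) 65 - 28116\right) + \left(-19 + 9 + 48\right) = \left(- \frac{65}{126} - 28116\right) + 38 = - \frac{3542681}{126} + 38 = - \frac{3537893}{126}$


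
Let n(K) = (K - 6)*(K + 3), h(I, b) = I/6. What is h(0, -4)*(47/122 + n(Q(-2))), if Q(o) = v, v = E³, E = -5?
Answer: 0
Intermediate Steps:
v = -125 (v = (-5)³ = -125)
Q(o) = -125
h(I, b) = I/6 (h(I, b) = I*(⅙) = I/6)
n(K) = (-6 + K)*(3 + K)
h(0, -4)*(47/122 + n(Q(-2))) = ((⅙)*0)*(47/122 + (-18 + (-125)² - 3*(-125))) = 0*(47*(1/122) + (-18 + 15625 + 375)) = 0*(47/122 + 15982) = 0*(1949851/122) = 0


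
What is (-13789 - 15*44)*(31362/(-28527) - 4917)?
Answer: 675724924943/9509 ≈ 7.1062e+7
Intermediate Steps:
(-13789 - 15*44)*(31362/(-28527) - 4917) = (-13789 - 660)*(31362*(-1/28527) - 4917) = -14449*(-10454/9509 - 4917) = -14449*(-46766207/9509) = 675724924943/9509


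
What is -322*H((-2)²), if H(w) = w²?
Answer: -5152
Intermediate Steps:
-322*H((-2)²) = -322*((-2)²)² = -322*4² = -322*16 = -5152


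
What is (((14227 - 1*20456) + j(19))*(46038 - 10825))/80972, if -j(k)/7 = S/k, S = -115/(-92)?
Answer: -16671207507/6153872 ≈ -2709.1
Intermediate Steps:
S = 5/4 (S = -115*(-1/92) = 5/4 ≈ 1.2500)
j(k) = -35/(4*k)
(((14227 - 1*20456) + j(19))*(46038 - 10825))/80972 = (((14227 - 1*20456) - 35/4/19)*(46038 - 10825))/80972 = (((14227 - 20456) - 35/4*1/19)*35213)*(1/80972) = ((-6229 - 35/76)*35213)*(1/80972) = -473439/76*35213*(1/80972) = -16671207507/76*1/80972 = -16671207507/6153872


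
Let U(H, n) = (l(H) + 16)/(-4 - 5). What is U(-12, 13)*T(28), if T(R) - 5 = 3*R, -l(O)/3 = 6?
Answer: 178/9 ≈ 19.778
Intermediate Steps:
l(O) = -18 (l(O) = -3*6 = -18)
T(R) = 5 + 3*R
U(H, n) = 2/9 (U(H, n) = (-18 + 16)/(-4 - 5) = -2/(-9) = -2*(-⅑) = 2/9)
U(-12, 13)*T(28) = 2*(5 + 3*28)/9 = 2*(5 + 84)/9 = (2/9)*89 = 178/9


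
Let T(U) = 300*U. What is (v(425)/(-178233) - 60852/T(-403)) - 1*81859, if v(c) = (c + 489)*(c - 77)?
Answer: -48998766787294/598565825 ≈ -81860.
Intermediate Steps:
v(c) = (-77 + c)*(489 + c) (v(c) = (489 + c)*(-77 + c) = (-77 + c)*(489 + c))
(v(425)/(-178233) - 60852/T(-403)) - 1*81859 = ((-37653 + 425² + 412*425)/(-178233) - 60852/(300*(-403))) - 1*81859 = ((-37653 + 180625 + 175100)*(-1/178233) - 60852/(-120900)) - 81859 = (318072*(-1/178233) - 60852*(-1/120900)) - 81859 = (-106024/59411 + 5071/10075) - 81859 = -766918619/598565825 - 81859 = -48998766787294/598565825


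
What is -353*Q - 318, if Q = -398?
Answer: 140176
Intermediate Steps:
-353*Q - 318 = -353*(-398) - 318 = 140494 - 318 = 140176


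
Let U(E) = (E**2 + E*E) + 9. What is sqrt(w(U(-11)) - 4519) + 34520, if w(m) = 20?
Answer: 34520 + I*sqrt(4499) ≈ 34520.0 + 67.075*I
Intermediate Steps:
U(E) = 9 + 2*E**2 (U(E) = (E**2 + E**2) + 9 = 2*E**2 + 9 = 9 + 2*E**2)
sqrt(w(U(-11)) - 4519) + 34520 = sqrt(20 - 4519) + 34520 = sqrt(-4499) + 34520 = I*sqrt(4499) + 34520 = 34520 + I*sqrt(4499)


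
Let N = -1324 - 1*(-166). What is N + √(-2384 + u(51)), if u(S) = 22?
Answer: -1158 + I*√2362 ≈ -1158.0 + 48.6*I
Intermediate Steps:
N = -1158 (N = -1324 + 166 = -1158)
N + √(-2384 + u(51)) = -1158 + √(-2384 + 22) = -1158 + √(-2362) = -1158 + I*√2362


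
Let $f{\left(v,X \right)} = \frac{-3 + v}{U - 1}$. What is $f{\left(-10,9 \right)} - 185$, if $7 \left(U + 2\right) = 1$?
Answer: $- \frac{3609}{20} \approx -180.45$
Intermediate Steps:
$U = - \frac{13}{7}$ ($U = -2 + \frac{1}{7} \cdot 1 = -2 + \frac{1}{7} = - \frac{13}{7} \approx -1.8571$)
$f{\left(v,X \right)} = \frac{21}{20} - \frac{7 v}{20}$ ($f{\left(v,X \right)} = \frac{-3 + v}{- \frac{13}{7} - 1} = \frac{-3 + v}{- \frac{20}{7}} = \left(-3 + v\right) \left(- \frac{7}{20}\right) = \frac{21}{20} - \frac{7 v}{20}$)
$f{\left(-10,9 \right)} - 185 = \left(\frac{21}{20} - - \frac{7}{2}\right) - 185 = \left(\frac{21}{20} + \frac{7}{2}\right) - 185 = \frac{91}{20} - 185 = - \frac{3609}{20}$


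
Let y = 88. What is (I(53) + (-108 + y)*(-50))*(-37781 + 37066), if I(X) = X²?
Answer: -2723435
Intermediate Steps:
(I(53) + (-108 + y)*(-50))*(-37781 + 37066) = (53² + (-108 + 88)*(-50))*(-37781 + 37066) = (2809 - 20*(-50))*(-715) = (2809 + 1000)*(-715) = 3809*(-715) = -2723435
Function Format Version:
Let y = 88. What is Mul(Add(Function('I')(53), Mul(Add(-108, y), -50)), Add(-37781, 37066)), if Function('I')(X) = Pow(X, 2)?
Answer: -2723435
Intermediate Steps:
Mul(Add(Function('I')(53), Mul(Add(-108, y), -50)), Add(-37781, 37066)) = Mul(Add(Pow(53, 2), Mul(Add(-108, 88), -50)), Add(-37781, 37066)) = Mul(Add(2809, Mul(-20, -50)), -715) = Mul(Add(2809, 1000), -715) = Mul(3809, -715) = -2723435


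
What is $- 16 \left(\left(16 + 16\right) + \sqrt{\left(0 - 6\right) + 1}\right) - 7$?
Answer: $-519 - 16 i \sqrt{5} \approx -519.0 - 35.777 i$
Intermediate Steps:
$- 16 \left(\left(16 + 16\right) + \sqrt{\left(0 - 6\right) + 1}\right) - 7 = - 16 \left(32 + \sqrt{\left(0 - 6\right) + 1}\right) - 7 = - 16 \left(32 + \sqrt{-6 + 1}\right) - 7 = - 16 \left(32 + \sqrt{-5}\right) - 7 = - 16 \left(32 + i \sqrt{5}\right) - 7 = \left(-512 - 16 i \sqrt{5}\right) - 7 = -519 - 16 i \sqrt{5}$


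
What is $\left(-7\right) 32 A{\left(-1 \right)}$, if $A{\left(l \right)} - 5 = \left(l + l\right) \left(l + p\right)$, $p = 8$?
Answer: $2016$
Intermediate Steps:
$A{\left(l \right)} = 5 + 2 l \left(8 + l\right)$ ($A{\left(l \right)} = 5 + \left(l + l\right) \left(l + 8\right) = 5 + 2 l \left(8 + l\right)$)
$\left(-7\right) 32 A{\left(-1 \right)} = \left(-7\right) 32 \left(5 + 2 \left(-1\right)^{2} + 16 \left(-1\right)\right) = - 224 \left(5 + 2 \cdot 1 - 16\right) = - 224 \left(5 + 2 - 16\right) = \left(-224\right) \left(-9\right) = 2016$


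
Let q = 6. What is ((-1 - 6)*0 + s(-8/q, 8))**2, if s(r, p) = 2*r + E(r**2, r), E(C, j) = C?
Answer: 64/81 ≈ 0.79012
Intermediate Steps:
s(r, p) = r**2 + 2*r (s(r, p) = 2*r + r**2 = r**2 + 2*r)
((-1 - 6)*0 + s(-8/q, 8))**2 = ((-1 - 6)*0 + (-8/6)*(2 - 8/6))**2 = (-7*0 + (-8*1/6)*(2 - 8*1/6))**2 = (0 - 4*(2 - 4/3)/3)**2 = (0 - 4/3*2/3)**2 = (0 - 8/9)**2 = (-8/9)**2 = 64/81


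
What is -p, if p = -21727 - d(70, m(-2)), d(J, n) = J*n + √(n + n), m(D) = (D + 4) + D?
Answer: 21727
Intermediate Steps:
m(D) = 4 + 2*D (m(D) = (4 + D) + D = 4 + 2*D)
d(J, n) = J*n + √2*√n (d(J, n) = J*n + √(2*n) = J*n + √2*√n)
p = -21727 (p = -21727 - (70*(4 + 2*(-2)) + √2*√(4 + 2*(-2))) = -21727 - (70*(4 - 4) + √2*√(4 - 4)) = -21727 - (70*0 + √2*√0) = -21727 - (0 + √2*0) = -21727 - (0 + 0) = -21727 - 1*0 = -21727 + 0 = -21727)
-p = -1*(-21727) = 21727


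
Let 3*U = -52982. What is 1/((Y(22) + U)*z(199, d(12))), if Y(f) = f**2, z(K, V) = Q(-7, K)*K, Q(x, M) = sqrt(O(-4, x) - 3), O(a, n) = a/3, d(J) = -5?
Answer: 3*I*sqrt(39)/133308110 ≈ 1.4054e-7*I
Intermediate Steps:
O(a, n) = a/3 (O(a, n) = a*(1/3) = a/3)
U = -52982/3 (U = (1/3)*(-52982) = -52982/3 ≈ -17661.)
Q(x, M) = I*sqrt(39)/3 (Q(x, M) = sqrt((1/3)*(-4) - 3) = sqrt(-4/3 - 3) = sqrt(-13/3) = I*sqrt(39)/3)
z(K, V) = I*K*sqrt(39)/3 (z(K, V) = (I*sqrt(39)/3)*K = I*K*sqrt(39)/3)
1/((Y(22) + U)*z(199, d(12))) = 1/((22**2 - 52982/3)*(((1/3)*I*199*sqrt(39)))) = 1/((484 - 52982/3)*((199*I*sqrt(39)/3))) = (-I*sqrt(39)/2587)/(-51530/3) = -(-3)*I*sqrt(39)/133308110 = 3*I*sqrt(39)/133308110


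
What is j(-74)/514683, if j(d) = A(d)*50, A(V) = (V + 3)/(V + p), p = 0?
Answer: 1775/19043271 ≈ 9.3209e-5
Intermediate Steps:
A(V) = (3 + V)/V (A(V) = (V + 3)/(V + 0) = (3 + V)/V)
j(d) = 50*(3 + d)/d (j(d) = ((3 + d)/d)*50 = 50*(3 + d)/d)
j(-74)/514683 = (50 + 150/(-74))/514683 = (50 + 150*(-1/74))*(1/514683) = (50 - 75/37)*(1/514683) = (1775/37)*(1/514683) = 1775/19043271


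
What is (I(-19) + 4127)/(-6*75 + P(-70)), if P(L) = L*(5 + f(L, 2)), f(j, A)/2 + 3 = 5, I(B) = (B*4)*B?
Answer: -619/120 ≈ -5.1583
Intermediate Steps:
I(B) = 4*B² (I(B) = (4*B)*B = 4*B²)
f(j, A) = 4 (f(j, A) = -6 + 2*5 = -6 + 10 = 4)
P(L) = 9*L (P(L) = L*(5 + 4) = L*9 = 9*L)
(I(-19) + 4127)/(-6*75 + P(-70)) = (4*(-19)² + 4127)/(-6*75 + 9*(-70)) = (4*361 + 4127)/(-450 - 630) = (1444 + 4127)/(-1080) = 5571*(-1/1080) = -619/120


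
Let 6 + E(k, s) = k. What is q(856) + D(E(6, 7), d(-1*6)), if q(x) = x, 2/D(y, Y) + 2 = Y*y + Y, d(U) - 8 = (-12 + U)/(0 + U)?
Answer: 7706/9 ≈ 856.22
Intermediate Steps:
E(k, s) = -6 + k
d(U) = 8 + (-12 + U)/U (d(U) = 8 + (-12 + U)/(0 + U) = 8 + (-12 + U)/U)
D(y, Y) = 2/(-2 + Y + Y*y) (D(y, Y) = 2/(-2 + (Y*y + Y)) = 2/(-2 + (Y + Y*y)) = 2/(-2 + Y + Y*y))
q(856) + D(E(6, 7), d(-1*6)) = 856 + 2/(-2 + (9 - 12/((-1*6))) + (9 - 12/((-1*6)))*(-6 + 6)) = 856 + 2/(-2 + (9 - 12/(-6)) + (9 - 12/(-6))*0) = 856 + 2/(-2 + (9 - 12*(-⅙)) + (9 - 12*(-⅙))*0) = 856 + 2/(-2 + (9 + 2) + (9 + 2)*0) = 856 + 2/(-2 + 11 + 11*0) = 856 + 2/(-2 + 11 + 0) = 856 + 2/9 = 7706/9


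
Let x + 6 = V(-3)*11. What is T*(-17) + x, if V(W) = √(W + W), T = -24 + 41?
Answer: -295 + 11*I*√6 ≈ -295.0 + 26.944*I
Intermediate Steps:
T = 17
V(W) = √2*√W (V(W) = √(2*W) = √2*√W)
x = -6 + 11*I*√6 (x = -6 + (√2*√(-3))*11 = -6 + (√2*(I*√3))*11 = -6 + (I*√6)*11 = -6 + 11*I*√6 ≈ -6.0 + 26.944*I)
T*(-17) + x = 17*(-17) + (-6 + 11*I*√6) = -289 + (-6 + 11*I*√6) = -295 + 11*I*√6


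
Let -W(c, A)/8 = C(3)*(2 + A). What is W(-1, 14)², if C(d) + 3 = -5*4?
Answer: 8667136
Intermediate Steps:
C(d) = -23 (C(d) = -3 - 5*4 = -3 - 20 = -23)
W(c, A) = 368 + 184*A (W(c, A) = -(-184)*(2 + A) = -8*(-46 - 23*A) = 368 + 184*A)
W(-1, 14)² = (368 + 184*14)² = (368 + 2576)² = 2944² = 8667136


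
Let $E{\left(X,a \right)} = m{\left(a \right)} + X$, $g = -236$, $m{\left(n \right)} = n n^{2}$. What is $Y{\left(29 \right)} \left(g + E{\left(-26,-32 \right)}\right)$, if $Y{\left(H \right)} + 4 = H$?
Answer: $-825750$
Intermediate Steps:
$m{\left(n \right)} = n^{3}$
$Y{\left(H \right)} = -4 + H$
$E{\left(X,a \right)} = X + a^{3}$ ($E{\left(X,a \right)} = a^{3} + X = X + a^{3}$)
$Y{\left(29 \right)} \left(g + E{\left(-26,-32 \right)}\right) = \left(-4 + 29\right) \left(-236 + \left(-26 + \left(-32\right)^{3}\right)\right) = 25 \left(-236 - 32794\right) = 25 \left(-33030\right) = -825750$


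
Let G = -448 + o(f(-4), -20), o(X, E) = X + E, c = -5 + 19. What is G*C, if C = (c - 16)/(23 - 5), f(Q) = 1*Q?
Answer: 472/9 ≈ 52.444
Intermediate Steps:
f(Q) = Q
c = 14
o(X, E) = E + X
C = -⅑ (C = (14 - 16)/(23 - 5) = -2/18 = -2*1/18 = -⅑ ≈ -0.11111)
G = -472 (G = -448 + (-20 - 4) = -448 - 24 = -472)
G*C = -472*(-⅑) = 472/9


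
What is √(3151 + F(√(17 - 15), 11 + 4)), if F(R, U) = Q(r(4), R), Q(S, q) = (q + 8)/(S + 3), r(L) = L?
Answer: √(154455 + 7*√2)/7 ≈ 56.146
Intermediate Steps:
Q(S, q) = (8 + q)/(3 + S)
F(R, U) = 8/7 + R/7 (F(R, U) = (8 + R)/(3 + 4) = (8 + R)/7 = 8/7 + R/7)
√(3151 + F(√(17 - 15), 11 + 4)) = √(3151 + (8/7 + √(17 - 15)/7)) = √(3151 + (8/7 + √2/7)) = √(22065/7 + √2/7)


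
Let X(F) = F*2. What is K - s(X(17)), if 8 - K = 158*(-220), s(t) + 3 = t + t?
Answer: 34703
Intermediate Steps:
X(F) = 2*F
s(t) = -3 + 2*t (s(t) = -3 + (t + t) = -3 + 2*t)
K = 34768 (K = 8 - 158*(-220) = 8 - 1*(-34760) = 8 + 34760 = 34768)
K - s(X(17)) = 34768 - (-3 + 2*(2*17)) = 34768 - (-3 + 2*34) = 34768 - (-3 + 68) = 34768 - 1*65 = 34768 - 65 = 34703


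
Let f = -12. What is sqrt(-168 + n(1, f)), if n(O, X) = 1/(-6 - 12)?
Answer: 55*I*sqrt(2)/6 ≈ 12.964*I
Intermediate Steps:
n(O, X) = -1/18 (n(O, X) = 1/(-18) = -1/18)
sqrt(-168 + n(1, f)) = sqrt(-168 - 1/18) = sqrt(-3025/18) = 55*I*sqrt(2)/6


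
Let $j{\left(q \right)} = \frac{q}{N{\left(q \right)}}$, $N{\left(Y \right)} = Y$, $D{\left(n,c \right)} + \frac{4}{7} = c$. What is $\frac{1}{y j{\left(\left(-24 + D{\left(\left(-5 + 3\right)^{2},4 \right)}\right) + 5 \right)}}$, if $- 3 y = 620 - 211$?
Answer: $- \frac{3}{409} \approx -0.007335$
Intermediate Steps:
$D{\left(n,c \right)} = - \frac{4}{7} + c$
$y = - \frac{409}{3}$ ($y = - \frac{620 - 211}{3} = \left(- \frac{1}{3}\right) 409 = - \frac{409}{3} \approx -136.33$)
$j{\left(q \right)} = 1$ ($j{\left(q \right)} = \frac{q}{q} = 1$)
$\frac{1}{y j{\left(\left(-24 + D{\left(\left(-5 + 3\right)^{2},4 \right)}\right) + 5 \right)}} = \frac{1}{\left(- \frac{409}{3}\right) 1} = \frac{1}{- \frac{409}{3}} = - \frac{3}{409}$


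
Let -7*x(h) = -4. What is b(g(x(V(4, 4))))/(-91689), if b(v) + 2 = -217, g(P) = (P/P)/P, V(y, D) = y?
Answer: 73/30563 ≈ 0.0023885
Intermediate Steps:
x(h) = 4/7 (x(h) = -⅐*(-4) = 4/7)
g(P) = 1/P
b(v) = -219 (b(v) = -2 - 217 = -219)
b(g(x(V(4, 4))))/(-91689) = -219/(-91689) = -219*(-1/91689) = 73/30563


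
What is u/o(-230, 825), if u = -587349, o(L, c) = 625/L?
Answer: 27018054/125 ≈ 2.1614e+5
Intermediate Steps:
u/o(-230, 825) = -587349/(625/(-230)) = -587349/(625*(-1/230)) = -587349/(-125/46) = -587349*(-46/125) = 27018054/125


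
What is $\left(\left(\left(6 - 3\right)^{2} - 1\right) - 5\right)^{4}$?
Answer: $81$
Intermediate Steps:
$\left(\left(\left(6 - 3\right)^{2} - 1\right) - 5\right)^{4} = \left(\left(3^{2} - 1\right) - 5\right)^{4} = \left(\left(9 - 1\right) - 5\right)^{4} = \left(8 - 5\right)^{4} = 3^{4} = 81$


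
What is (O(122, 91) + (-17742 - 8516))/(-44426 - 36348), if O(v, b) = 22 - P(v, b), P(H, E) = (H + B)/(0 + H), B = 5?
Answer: 3200919/9854428 ≈ 0.32482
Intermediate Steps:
P(H, E) = (5 + H)/H (P(H, E) = (H + 5)/(0 + H) = (5 + H)/H)
O(v, b) = 22 - (5 + v)/v
(O(122, 91) + (-17742 - 8516))/(-44426 - 36348) = ((21 - 5/122) + (-17742 - 8516))/(-44426 - 36348) = ((21 - 5*1/122) - 26258)/(-80774) = ((21 - 5/122) - 26258)*(-1/80774) = (2557/122 - 26258)*(-1/80774) = -3200919/122*(-1/80774) = 3200919/9854428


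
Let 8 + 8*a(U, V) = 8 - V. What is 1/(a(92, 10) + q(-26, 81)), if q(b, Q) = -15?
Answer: -4/65 ≈ -0.061538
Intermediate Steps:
a(U, V) = -V/8 (a(U, V) = -1 + (8 - V)/8 = -1 + (1 - V/8) = -V/8)
1/(a(92, 10) + q(-26, 81)) = 1/(-1/8*10 - 15) = 1/(-5/4 - 15) = 1/(-65/4) = -4/65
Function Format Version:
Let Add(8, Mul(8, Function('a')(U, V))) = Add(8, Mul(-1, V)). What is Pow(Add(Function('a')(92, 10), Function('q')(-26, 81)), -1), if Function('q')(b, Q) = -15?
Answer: Rational(-4, 65) ≈ -0.061538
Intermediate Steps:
Function('a')(U, V) = Mul(Rational(-1, 8), V) (Function('a')(U, V) = Add(-1, Mul(Rational(1, 8), Add(8, Mul(-1, V)))) = Add(-1, Add(1, Mul(Rational(-1, 8), V))) = Mul(Rational(-1, 8), V))
Pow(Add(Function('a')(92, 10), Function('q')(-26, 81)), -1) = Pow(Add(Mul(Rational(-1, 8), 10), -15), -1) = Pow(Add(Rational(-5, 4), -15), -1) = Pow(Rational(-65, 4), -1) = Rational(-4, 65)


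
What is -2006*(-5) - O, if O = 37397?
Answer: -27367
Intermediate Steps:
-2006*(-5) - O = -2006*(-5) - 1*37397 = 10030 - 37397 = -27367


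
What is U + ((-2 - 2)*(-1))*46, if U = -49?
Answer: 135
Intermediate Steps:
U + ((-2 - 2)*(-1))*46 = -49 + ((-2 - 2)*(-1))*46 = -49 - 4*(-1)*46 = -49 + 4*46 = -49 + 184 = 135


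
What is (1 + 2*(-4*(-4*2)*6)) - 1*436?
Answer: -51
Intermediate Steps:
(1 + 2*(-4*(-4*2)*6)) - 1*436 = (1 + 2*(-(-32)*6)) - 436 = (1 + 2*(-4*(-48))) - 436 = (1 + 2*192) - 436 = (1 + 384) - 436 = 385 - 436 = -51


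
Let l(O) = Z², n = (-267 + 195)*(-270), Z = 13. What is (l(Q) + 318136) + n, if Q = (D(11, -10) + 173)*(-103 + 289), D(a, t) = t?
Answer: 337745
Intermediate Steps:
n = 19440 (n = -72*(-270) = 19440)
Q = 30318 (Q = (-10 + 173)*(-103 + 289) = 163*186 = 30318)
l(O) = 169 (l(O) = 13² = 169)
(l(Q) + 318136) + n = (169 + 318136) + 19440 = 318305 + 19440 = 337745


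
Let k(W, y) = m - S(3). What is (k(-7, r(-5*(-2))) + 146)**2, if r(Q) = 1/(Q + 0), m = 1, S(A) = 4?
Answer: 20449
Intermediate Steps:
r(Q) = 1/Q
k(W, y) = -3 (k(W, y) = 1 - 1*4 = 1 - 4 = -3)
(k(-7, r(-5*(-2))) + 146)**2 = (-3 + 146)**2 = 143**2 = 20449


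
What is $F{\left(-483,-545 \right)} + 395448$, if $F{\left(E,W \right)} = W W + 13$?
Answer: $692486$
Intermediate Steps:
$F{\left(E,W \right)} = 13 + W^{2}$ ($F{\left(E,W \right)} = W^{2} + 13 = 13 + W^{2}$)
$F{\left(-483,-545 \right)} + 395448 = \left(13 + \left(-545\right)^{2}\right) + 395448 = \left(13 + 297025\right) + 395448 = 297038 + 395448 = 692486$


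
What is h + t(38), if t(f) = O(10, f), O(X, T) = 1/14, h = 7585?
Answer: 106191/14 ≈ 7585.1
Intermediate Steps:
O(X, T) = 1/14
t(f) = 1/14
h + t(38) = 7585 + 1/14 = 106191/14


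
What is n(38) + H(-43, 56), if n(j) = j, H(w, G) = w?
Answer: -5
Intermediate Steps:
n(38) + H(-43, 56) = 38 - 43 = -5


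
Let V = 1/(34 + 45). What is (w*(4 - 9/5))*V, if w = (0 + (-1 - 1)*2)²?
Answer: 176/395 ≈ 0.44557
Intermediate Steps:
w = 16 (w = (0 - 2*2)² = (0 - 4)² = (-4)² = 16)
V = 1/79 ≈ 0.012658
(w*(4 - 9/5))*V = (16*(4 - 9/5))*(1/79) = (16*(11/5))*(1/79) = (176/5)*(1/79) = 176/395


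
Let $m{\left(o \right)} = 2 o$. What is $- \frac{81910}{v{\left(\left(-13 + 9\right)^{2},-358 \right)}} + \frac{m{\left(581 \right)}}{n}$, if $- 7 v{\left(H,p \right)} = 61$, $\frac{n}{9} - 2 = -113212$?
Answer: $\frac{292100444209}{31076145} \approx 9399.5$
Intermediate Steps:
$n = -1018890$ ($n = 18 + 9 \left(-113212\right) = 18 - 1018908 = -1018890$)
$v{\left(H,p \right)} = - \frac{61}{7}$ ($v{\left(H,p \right)} = \left(- \frac{1}{7}\right) 61 = - \frac{61}{7}$)
$- \frac{81910}{v{\left(\left(-13 + 9\right)^{2},-358 \right)}} + \frac{m{\left(581 \right)}}{n} = - \frac{81910}{- \frac{61}{7}} + \frac{2 \cdot 581}{-1018890} = \left(-81910\right) \left(- \frac{7}{61}\right) + 1162 \left(- \frac{1}{1018890}\right) = \frac{573370}{61} - \frac{581}{509445} = \frac{292100444209}{31076145}$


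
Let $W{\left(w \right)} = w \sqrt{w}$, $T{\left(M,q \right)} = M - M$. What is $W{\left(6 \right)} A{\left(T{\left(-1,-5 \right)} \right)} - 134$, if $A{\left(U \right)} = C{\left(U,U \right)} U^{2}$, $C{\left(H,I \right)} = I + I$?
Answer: $-134$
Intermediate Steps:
$C{\left(H,I \right)} = 2 I$
$T{\left(M,q \right)} = 0$
$A{\left(U \right)} = 2 U^{3}$ ($A{\left(U \right)} = 2 U U^{2} = 2 U^{3}$)
$W{\left(w \right)} = w^{\frac{3}{2}}$
$W{\left(6 \right)} A{\left(T{\left(-1,-5 \right)} \right)} - 134 = 6^{\frac{3}{2}} \cdot 2 \cdot 0^{3} - 134 = 6 \sqrt{6} \cdot 2 \cdot 0 - 134 = 6 \sqrt{6} \cdot 0 - 134 = 0 - 134 = -134$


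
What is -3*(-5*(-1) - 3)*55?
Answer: -330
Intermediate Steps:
-3*(-5*(-1) - 3)*55 = -3*(5 - 3)*55 = -3*2*55 = -6*55 = -330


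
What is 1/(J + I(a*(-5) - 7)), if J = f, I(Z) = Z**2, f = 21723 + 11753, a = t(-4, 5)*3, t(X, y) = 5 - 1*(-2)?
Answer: 1/46020 ≈ 2.1730e-5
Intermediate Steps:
t(X, y) = 7 (t(X, y) = 5 + 2 = 7)
a = 21 (a = 7*3 = 21)
f = 33476
J = 33476
1/(J + I(a*(-5) - 7)) = 1/(33476 + (21*(-5) - 7)**2) = 1/(33476 + (-105 - 7)**2) = 1/(33476 + (-112)**2) = 1/(33476 + 12544) = 1/46020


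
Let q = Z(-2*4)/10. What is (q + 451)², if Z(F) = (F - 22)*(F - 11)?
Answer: 258064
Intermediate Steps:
Z(F) = (-22 + F)*(-11 + F)
q = 57 (q = (242 + (-2*4)² - (-66)*4)/10 = (242 + (-8)² - 33*(-8))*(⅒) = (242 + 64 + 264)*(⅒) = 570*(⅒) = 57)
(q + 451)² = (57 + 451)² = 508² = 258064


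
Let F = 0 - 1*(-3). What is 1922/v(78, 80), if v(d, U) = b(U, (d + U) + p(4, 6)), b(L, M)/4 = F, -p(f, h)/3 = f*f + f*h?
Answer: 961/6 ≈ 160.17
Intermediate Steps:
F = 3 (F = 0 + 3 = 3)
p(f, h) = -3*f**2 - 3*f*h (p(f, h) = -3*(f*f + f*h) = -3*(f**2 + f*h) = -3*f**2 - 3*f*h)
b(L, M) = 12 (b(L, M) = 4*3 = 12)
v(d, U) = 12
1922/v(78, 80) = 1922/12 = 1922*(1/12) = 961/6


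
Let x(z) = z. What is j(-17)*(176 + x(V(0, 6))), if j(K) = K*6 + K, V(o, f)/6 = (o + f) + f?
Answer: -29512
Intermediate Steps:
V(o, f) = 6*o + 12*f (V(o, f) = 6*((o + f) + f) = 6*((f + o) + f) = 6*(o + 2*f) = 6*o + 12*f)
j(K) = 7*K (j(K) = 6*K + K = 7*K)
j(-17)*(176 + x(V(0, 6))) = (7*(-17))*(176 + (6*0 + 12*6)) = -119*(176 + (0 + 72)) = -119*(176 + 72) = -119*248 = -29512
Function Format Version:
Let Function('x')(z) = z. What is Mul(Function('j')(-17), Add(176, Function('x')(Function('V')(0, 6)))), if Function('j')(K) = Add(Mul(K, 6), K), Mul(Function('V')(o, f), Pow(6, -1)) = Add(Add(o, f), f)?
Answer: -29512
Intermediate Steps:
Function('V')(o, f) = Add(Mul(6, o), Mul(12, f)) (Function('V')(o, f) = Mul(6, Add(Add(o, f), f)) = Mul(6, Add(Add(f, o), f)) = Mul(6, Add(o, Mul(2, f))) = Add(Mul(6, o), Mul(12, f)))
Function('j')(K) = Mul(7, K) (Function('j')(K) = Add(Mul(6, K), K) = Mul(7, K))
Mul(Function('j')(-17), Add(176, Function('x')(Function('V')(0, 6)))) = Mul(Mul(7, -17), Add(176, Add(Mul(6, 0), Mul(12, 6)))) = Mul(-119, Add(176, Add(0, 72))) = Mul(-119, Add(176, 72)) = Mul(-119, 248) = -29512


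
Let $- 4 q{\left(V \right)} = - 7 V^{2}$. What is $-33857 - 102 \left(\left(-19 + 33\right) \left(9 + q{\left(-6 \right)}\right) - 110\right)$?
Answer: $-125453$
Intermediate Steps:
$q{\left(V \right)} = \frac{7 V^{2}}{4}$ ($q{\left(V \right)} = - \frac{\left(-7\right) V^{2}}{4} = \frac{7 V^{2}}{4}$)
$-33857 - 102 \left(\left(-19 + 33\right) \left(9 + q{\left(-6 \right)}\right) - 110\right) = -33857 - 102 \left(\left(-19 + 33\right) \left(9 + \frac{7 \left(-6\right)^{2}}{4}\right) - 110\right) = -33857 - 102 \left(14 \left(9 + \frac{7}{4} \cdot 36\right) - 110\right) = -33857 - 102 \left(14 \left(9 + 63\right) - 110\right) = -33857 - 102 \left(14 \cdot 72 - 110\right) = -33857 - 102 \left(1008 - 110\right) = -33857 - 91596 = -125453$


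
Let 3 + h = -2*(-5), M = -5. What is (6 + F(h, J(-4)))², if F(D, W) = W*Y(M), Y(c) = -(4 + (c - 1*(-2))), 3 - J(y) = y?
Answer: 1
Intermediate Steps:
J(y) = 3 - y
h = 7 (h = -3 - 2*(-5) = -3 + 10 = 7)
Y(c) = -6 - c (Y(c) = -(4 + (c + 2)) = -(4 + (2 + c)) = -(6 + c) = -6 - c)
F(D, W) = -W (F(D, W) = W*(-6 - 1*(-5)) = W*(-6 + 5) = W*(-1) = -W)
(6 + F(h, J(-4)))² = (6 - (3 - 1*(-4)))² = (6 - (3 + 4))² = (6 - 1*7)² = (6 - 7)² = (-1)² = 1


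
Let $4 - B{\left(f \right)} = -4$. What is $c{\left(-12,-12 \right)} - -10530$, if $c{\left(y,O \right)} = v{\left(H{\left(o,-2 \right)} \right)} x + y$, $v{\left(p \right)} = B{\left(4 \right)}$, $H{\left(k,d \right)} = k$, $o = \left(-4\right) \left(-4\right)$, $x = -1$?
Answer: $10510$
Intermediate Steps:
$o = 16$
$B{\left(f \right)} = 8$ ($B{\left(f \right)} = 4 - -4 = 4 + 4 = 8$)
$v{\left(p \right)} = 8$
$c{\left(y,O \right)} = -8 + y$ ($c{\left(y,O \right)} = 8 \left(-1\right) + y = -8 + y$)
$c{\left(-12,-12 \right)} - -10530 = \left(-8 - 12\right) - -10530 = -20 + 10530 = 10510$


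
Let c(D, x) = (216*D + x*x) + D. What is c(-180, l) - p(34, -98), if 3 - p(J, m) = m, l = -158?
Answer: -14197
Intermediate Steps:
p(J, m) = 3 - m
c(D, x) = x² + 217*D (c(D, x) = (216*D + x²) + D = (x² + 216*D) + D = x² + 217*D)
c(-180, l) - p(34, -98) = ((-158)² + 217*(-180)) - (3 - 1*(-98)) = (24964 - 39060) - (3 + 98) = -14096 - 1*101 = -14096 - 101 = -14197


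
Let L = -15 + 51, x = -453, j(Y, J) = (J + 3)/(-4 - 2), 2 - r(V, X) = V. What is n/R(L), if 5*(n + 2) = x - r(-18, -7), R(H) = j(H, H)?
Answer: 966/65 ≈ 14.862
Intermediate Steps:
r(V, X) = 2 - V
j(Y, J) = -½ - J/6 (j(Y, J) = (3 + J)/(-6) = (3 + J)*(-⅙) = -½ - J/6)
L = 36
R(H) = -½ - H/6
n = -483/5 (n = -2 + (-453 - (2 - 1*(-18)))/5 = -2 + (-453 - (2 + 18))/5 = -2 + (-453 - 1*20)/5 = -2 + (-453 - 20)/5 = -2 + (⅕)*(-473) = -2 - 473/5 = -483/5 ≈ -96.600)
n/R(L) = -483/(5*(-½ - ⅙*36)) = -483/(5*(-½ - 6)) = -483/(5*(-13/2)) = -483/5*(-2/13) = 966/65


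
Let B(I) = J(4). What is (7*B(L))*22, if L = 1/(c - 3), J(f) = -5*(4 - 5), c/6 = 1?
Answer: 770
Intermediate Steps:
c = 6 (c = 6*1 = 6)
J(f) = 5 (J(f) = -5*(-1) = 5)
L = 1/3 (L = 1/(6 - 3) = 1/3 ≈ 0.33333)
B(I) = 5
(7*B(L))*22 = (7*5)*22 = 35*22 = 770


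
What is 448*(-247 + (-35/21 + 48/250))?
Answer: -41743744/375 ≈ -1.1132e+5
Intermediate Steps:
448*(-247 + (-35/21 + 48/250)) = 448*(-247 + (-35*1/21 + 48*(1/250))) = 448*(-247 + (-5/3 + 24/125)) = 448*(-247 - 553/375) = 448*(-93178/375) = -41743744/375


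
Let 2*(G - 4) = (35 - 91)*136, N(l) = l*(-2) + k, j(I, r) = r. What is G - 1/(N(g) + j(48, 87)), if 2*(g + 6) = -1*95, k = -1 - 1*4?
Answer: -718957/189 ≈ -3804.0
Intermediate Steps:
k = -5 (k = -1 - 4 = -5)
g = -107/2 (g = -6 + (-1*95)/2 = -6 + (½)*(-95) = -6 - 95/2 = -107/2 ≈ -53.500)
N(l) = -5 - 2*l (N(l) = l*(-2) - 5 = -2*l - 5 = -5 - 2*l)
G = -3804 (G = 4 + ((35 - 91)*136)/2 = 4 + (-56*136)/2 = 4 + (½)*(-7616) = 4 - 3808 = -3804)
G - 1/(N(g) + j(48, 87)) = -3804 - 1/((-5 - 2*(-107/2)) + 87) = -3804 - 1/((-5 + 107) + 87) = -3804 - 1/(102 + 87) = -3804 - 1/189 = -718957/189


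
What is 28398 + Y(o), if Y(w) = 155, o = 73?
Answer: 28553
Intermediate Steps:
28398 + Y(o) = 28398 + 155 = 28553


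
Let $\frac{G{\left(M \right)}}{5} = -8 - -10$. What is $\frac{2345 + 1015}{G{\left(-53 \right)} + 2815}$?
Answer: $\frac{672}{565} \approx 1.1894$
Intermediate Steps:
$G{\left(M \right)} = 10$ ($G{\left(M \right)} = 5 \left(-8 - -10\right) = 5 \left(-8 + 10\right) = 5 \cdot 2 = 10$)
$\frac{2345 + 1015}{G{\left(-53 \right)} + 2815} = \frac{2345 + 1015}{10 + 2815} = \frac{3360}{2825} = 3360 \cdot \frac{1}{2825} = \frac{672}{565}$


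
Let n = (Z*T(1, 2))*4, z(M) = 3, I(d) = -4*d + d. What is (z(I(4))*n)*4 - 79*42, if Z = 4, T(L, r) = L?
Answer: -3126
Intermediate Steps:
I(d) = -3*d
n = 16 (n = (4*1)*4 = 4*4 = 16)
(z(I(4))*n)*4 - 79*42 = (3*16)*4 - 79*42 = 48*4 - 3318 = 192 - 3318 = -3126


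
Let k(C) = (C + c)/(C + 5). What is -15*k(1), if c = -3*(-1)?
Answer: -10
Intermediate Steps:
c = 3
k(C) = (3 + C)/(5 + C) (k(C) = (C + 3)/(C + 5) = (3 + C)/(5 + C))
-15*k(1) = -15*(3 + 1)/(5 + 1) = -15*4/6 = -5*4/2 = -15*2/3 = -10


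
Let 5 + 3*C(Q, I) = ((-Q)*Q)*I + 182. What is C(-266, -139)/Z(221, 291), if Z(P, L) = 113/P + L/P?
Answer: 2173592681/1212 ≈ 1.7934e+6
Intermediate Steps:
C(Q, I) = 59 - I*Q²/3 (C(Q, I) = -5/3 + (((-Q)*Q)*I + 182)/3 = -5/3 + ((-Q²)*I + 182)/3 = -5/3 + (-I*Q² + 182)/3 = -5/3 + (182 - I*Q²)/3 = -5/3 + (182/3 - I*Q²/3) = 59 - I*Q²/3)
C(-266, -139)/Z(221, 291) = (59 - ⅓*(-139)*(-266)²)/(((113 + 291)/221)) = (59 - ⅓*(-139)*70756)/(((1/221)*404)) = (59 + 9835084/3)/(404/221) = (9835261/3)*(221/404) = 2173592681/1212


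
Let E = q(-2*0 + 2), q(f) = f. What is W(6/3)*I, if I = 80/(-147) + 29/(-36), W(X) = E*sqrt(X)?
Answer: -2381*sqrt(2)/882 ≈ -3.8177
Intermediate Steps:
E = 2 (E = -2*0 + 2 = 0 + 2 = 2)
W(X) = 2*sqrt(X)
I = -2381/1764 (I = 80*(-1/147) + 29*(-1/36) = -80/147 - 29/36 = -2381/1764 ≈ -1.3498)
W(6/3)*I = (2*sqrt(6/3))*(-2381/1764) = (2*sqrt(6*(1/3)))*(-2381/1764) = (2*sqrt(2))*(-2381/1764) = -2381*sqrt(2)/882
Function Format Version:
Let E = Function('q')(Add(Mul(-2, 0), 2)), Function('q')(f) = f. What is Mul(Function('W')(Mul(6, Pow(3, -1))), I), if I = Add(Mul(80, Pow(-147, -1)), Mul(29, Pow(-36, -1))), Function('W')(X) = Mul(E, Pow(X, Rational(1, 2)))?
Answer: Mul(Rational(-2381, 882), Pow(2, Rational(1, 2))) ≈ -3.8177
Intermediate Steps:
E = 2 (E = Add(Mul(-2, 0), 2) = Add(0, 2) = 2)
Function('W')(X) = Mul(2, Pow(X, Rational(1, 2)))
I = Rational(-2381, 1764) (I = Add(Mul(80, Rational(-1, 147)), Mul(29, Rational(-1, 36))) = Add(Rational(-80, 147), Rational(-29, 36)) = Rational(-2381, 1764) ≈ -1.3498)
Mul(Function('W')(Mul(6, Pow(3, -1))), I) = Mul(Mul(2, Pow(Mul(6, Pow(3, -1)), Rational(1, 2))), Rational(-2381, 1764)) = Mul(Mul(2, Pow(Mul(6, Rational(1, 3)), Rational(1, 2))), Rational(-2381, 1764)) = Mul(Mul(2, Pow(2, Rational(1, 2))), Rational(-2381, 1764)) = Mul(Rational(-2381, 882), Pow(2, Rational(1, 2)))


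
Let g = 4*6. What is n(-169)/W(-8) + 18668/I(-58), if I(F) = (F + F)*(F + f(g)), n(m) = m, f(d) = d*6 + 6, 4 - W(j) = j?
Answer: -31681/2001 ≈ -15.833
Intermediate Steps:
g = 24
W(j) = 4 - j
f(d) = 6 + 6*d (f(d) = 6*d + 6 = 6 + 6*d)
I(F) = 2*F*(150 + F) (I(F) = (F + F)*(F + (6 + 6*24)) = (2*F)*(F + (6 + 144)) = (2*F)*(F + 150) = (2*F)*(150 + F) = 2*F*(150 + F))
n(-169)/W(-8) + 18668/I(-58) = -169/(4 - 1*(-8)) + 18668/((2*(-58)*(150 - 58))) = -169/(4 + 8) + 18668/((2*(-58)*92)) = -169/12 + 18668/(-10672) = -169*1/12 + 18668*(-1/10672) = -169/12 - 4667/2668 = -31681/2001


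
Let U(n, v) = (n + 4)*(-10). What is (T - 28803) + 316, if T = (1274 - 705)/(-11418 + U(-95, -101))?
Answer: -299341965/10508 ≈ -28487.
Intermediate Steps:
U(n, v) = -40 - 10*n (U(n, v) = (4 + n)*(-10) = -40 - 10*n)
T = -569/10508 (T = (1274 - 705)/(-11418 + (-40 - 10*(-95))) = 569/(-11418 + (-40 + 950)) = 569/(-11418 + 910) = 569/(-10508) = 569*(-1/10508) = -569/10508 ≈ -0.054149)
(T - 28803) + 316 = (-569/10508 - 28803) + 316 = -302662493/10508 + 316 = -299341965/10508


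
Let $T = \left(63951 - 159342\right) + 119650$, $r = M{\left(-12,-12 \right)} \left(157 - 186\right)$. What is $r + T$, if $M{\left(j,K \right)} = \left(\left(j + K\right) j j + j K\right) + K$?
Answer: $120655$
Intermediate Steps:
$M{\left(j,K \right)} = K + K j + j^{2} \left(K + j\right)$ ($M{\left(j,K \right)} = \left(\left(K + j\right) j j + K j\right) + K = \left(j \left(K + j\right) j + K j\right) + K = \left(j^{2} \left(K + j\right) + K j\right) + K = \left(K j + j^{2} \left(K + j\right)\right) + K = K + K j + j^{2} \left(K + j\right)$)
$r = 96396$ ($r = \left(-12 + \left(-12\right)^{3} - -144 - 12 \left(-12\right)^{2}\right) \left(157 - 186\right) = \left(-12 - 1728 + 144 - 1728\right) \left(-29\right) = \left(-3324\right) \left(-29\right) = 96396$)
$T = 24259$ ($T = -95391 + 119650 = 24259$)
$r + T = 96396 + 24259 = 120655$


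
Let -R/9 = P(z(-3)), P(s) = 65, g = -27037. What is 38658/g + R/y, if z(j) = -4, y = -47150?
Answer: -361381611/254958910 ≈ -1.4174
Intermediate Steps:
R = -585 (R = -9*65 = -585)
38658/g + R/y = 38658/(-27037) - 585/(-47150) = 38658*(-1/27037) - 585*(-1/47150) = -38658/27037 + 117/9430 = -361381611/254958910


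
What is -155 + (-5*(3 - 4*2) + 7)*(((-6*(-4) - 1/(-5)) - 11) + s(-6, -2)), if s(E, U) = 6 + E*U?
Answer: 4217/5 ≈ 843.40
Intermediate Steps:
-155 + (-5*(3 - 4*2) + 7)*(((-6*(-4) - 1/(-5)) - 11) + s(-6, -2)) = -155 + (-5*(3 - 4*2) + 7)*(((-6*(-4) - 1/(-5)) - 11) + (6 - 6*(-2))) = -155 + (-5*(3 - 8) + 7)*(((24 - 1*(-⅕)) - 11) + (6 + 12)) = -155 + (-5*(-5) + 7)*(((24 + ⅕) - 11) + 18) = -155 + (25 + 7)*((121/5 - 11) + 18) = -155 + 32*(66/5 + 18) = -155 + 32*(156/5) = -155 + 4992/5 = 4217/5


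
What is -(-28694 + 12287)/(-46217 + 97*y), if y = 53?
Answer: -1823/4564 ≈ -0.39943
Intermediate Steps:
-(-28694 + 12287)/(-46217 + 97*y) = -(-28694 + 12287)/(-46217 + 97*53) = -(-16407)/(-46217 + 5141) = -(-16407)/(-41076) = -(-16407)*(-1)/41076 = -1*1823/4564 = -1823/4564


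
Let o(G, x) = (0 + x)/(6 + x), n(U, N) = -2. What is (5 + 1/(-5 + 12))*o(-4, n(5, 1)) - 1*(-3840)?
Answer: 26862/7 ≈ 3837.4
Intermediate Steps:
o(G, x) = x/(6 + x)
(5 + 1/(-5 + 12))*o(-4, n(5, 1)) - 1*(-3840) = (5 + 1/(-5 + 12))*(-2/(6 - 2)) - 1*(-3840) = (5 + 1/7)*(-2/4) + 3840 = (5 + ⅐)*(-2*¼) + 3840 = (36/7)*(-½) + 3840 = -18/7 + 3840 = 26862/7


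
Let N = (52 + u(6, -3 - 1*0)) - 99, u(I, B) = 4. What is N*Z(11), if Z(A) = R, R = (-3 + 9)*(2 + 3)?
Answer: -1290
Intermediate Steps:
R = 30 (R = 6*5 = 30)
Z(A) = 30
N = -43 (N = (52 + 4) - 99 = 56 - 99 = -43)
N*Z(11) = -43*30 = -1290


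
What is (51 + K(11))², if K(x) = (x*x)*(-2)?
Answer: 36481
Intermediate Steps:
K(x) = -2*x² (K(x) = x²*(-2) = -2*x²)
(51 + K(11))² = (51 - 2*11²)² = (51 - 2*121)² = (51 - 242)² = (-191)² = 36481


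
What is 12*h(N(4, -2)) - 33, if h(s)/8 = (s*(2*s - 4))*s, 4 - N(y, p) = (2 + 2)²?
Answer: -387105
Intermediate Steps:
N(y, p) = -12 (N(y, p) = 4 - (2 + 2)² = 4 - 1*4² = 4 - 1*16 = 4 - 16 = -12)
h(s) = 8*s²*(-4 + 2*s) (h(s) = 8*((s*(2*s - 4))*s) = 8*((s*(-4 + 2*s))*s) = 8*(s²*(-4 + 2*s)) = 8*s²*(-4 + 2*s))
12*h(N(4, -2)) - 33 = 12*(16*(-12)²*(-2 - 12)) - 33 = 12*(16*144*(-14)) - 33 = 12*(-32256) - 33 = -387072 - 33 = -387105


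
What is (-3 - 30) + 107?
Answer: 74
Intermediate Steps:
(-3 - 30) + 107 = -33 + 107 = 74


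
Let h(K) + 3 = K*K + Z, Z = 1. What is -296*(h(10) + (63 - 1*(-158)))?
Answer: -94424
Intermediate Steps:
h(K) = -2 + K² (h(K) = -3 + (K*K + 1) = -3 + (K² + 1) = -3 + (1 + K²) = -2 + K²)
-296*(h(10) + (63 - 1*(-158))) = -296*((-2 + 10²) + (63 - 1*(-158))) = -296*((-2 + 100) + (63 + 158)) = -296*(98 + 221) = -296*319 = -94424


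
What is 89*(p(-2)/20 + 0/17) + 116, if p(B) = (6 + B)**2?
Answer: 936/5 ≈ 187.20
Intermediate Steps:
89*(p(-2)/20 + 0/17) + 116 = 89*((6 - 2)**2/20 + 0/17) + 116 = 89*(4**2*(1/20) + 0*(1/17)) + 116 = 89*(16*(1/20) + 0) + 116 = 89*(4/5 + 0) + 116 = 89*(4/5) + 116 = 356/5 + 116 = 936/5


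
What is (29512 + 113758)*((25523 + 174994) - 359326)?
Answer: -22752565430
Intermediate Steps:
(29512 + 113758)*((25523 + 174994) - 359326) = 143270*(200517 - 359326) = 143270*(-158809) = -22752565430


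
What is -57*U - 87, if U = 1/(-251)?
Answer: -21780/251 ≈ -86.773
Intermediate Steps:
U = -1/251 ≈ -0.0039841
-57*U - 87 = -57*(-1/251) - 87 = 57/251 - 87 = -21780/251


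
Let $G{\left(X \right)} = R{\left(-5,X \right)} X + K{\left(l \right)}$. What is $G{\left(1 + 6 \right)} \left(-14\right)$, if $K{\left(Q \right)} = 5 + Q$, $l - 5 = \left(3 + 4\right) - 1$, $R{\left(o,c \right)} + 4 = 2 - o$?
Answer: $-518$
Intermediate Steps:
$R{\left(o,c \right)} = -2 - o$ ($R{\left(o,c \right)} = -4 - \left(-2 + o\right) = -2 - o$)
$l = 11$ ($l = 5 + \left(\left(3 + 4\right) - 1\right) = 5 + \left(7 - 1\right) = 5 + 6 = 11$)
$G{\left(X \right)} = 16 + 3 X$ ($G{\left(X \right)} = \left(-2 - -5\right) X + \left(5 + 11\right) = \left(-2 + 5\right) X + 16 = 3 X + 16 = 16 + 3 X$)
$G{\left(1 + 6 \right)} \left(-14\right) = \left(16 + 3 \left(1 + 6\right)\right) \left(-14\right) = \left(16 + 3 \cdot 7\right) \left(-14\right) = \left(16 + 21\right) \left(-14\right) = 37 \left(-14\right) = -518$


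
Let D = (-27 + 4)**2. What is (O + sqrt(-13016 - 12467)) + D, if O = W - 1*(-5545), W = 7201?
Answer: 13275 + I*sqrt(25483) ≈ 13275.0 + 159.63*I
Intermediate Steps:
O = 12746 (O = 7201 - 1*(-5545) = 7201 + 5545 = 12746)
D = 529 (D = (-23)**2 = 529)
(O + sqrt(-13016 - 12467)) + D = (12746 + sqrt(-13016 - 12467)) + 529 = (12746 + sqrt(-25483)) + 529 = (12746 + I*sqrt(25483)) + 529 = 13275 + I*sqrt(25483)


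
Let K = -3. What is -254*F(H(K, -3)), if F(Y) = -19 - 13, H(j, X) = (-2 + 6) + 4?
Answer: 8128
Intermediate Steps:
H(j, X) = 8 (H(j, X) = 4 + 4 = 8)
F(Y) = -32
-254*F(H(K, -3)) = -254*(-32) = 8128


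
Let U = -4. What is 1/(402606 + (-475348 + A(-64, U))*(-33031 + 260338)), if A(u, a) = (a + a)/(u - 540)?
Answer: -151/16315477855116 ≈ -9.2550e-12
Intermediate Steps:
A(u, a) = 2*a/(-540 + u) (A(u, a) = (2*a)/(-540 + u) = 2*a/(-540 + u))
1/(402606 + (-475348 + A(-64, U))*(-33031 + 260338)) = 1/(402606 + (-475348 + 2*(-4)/(-540 - 64))*(-33031 + 260338)) = 1/(402606 + (-475348 + 2*(-4)/(-604))*227307) = 1/(402606 + (-475348 + 2*(-4)*(-1/604))*227307) = 1/(402606 + (-475348 + 2/151)*227307) = 1/(402606 - 71777546/151*227307) = 1/(402606 - 16315538648622/151) = 1/(-16315477855116/151) = -151/16315477855116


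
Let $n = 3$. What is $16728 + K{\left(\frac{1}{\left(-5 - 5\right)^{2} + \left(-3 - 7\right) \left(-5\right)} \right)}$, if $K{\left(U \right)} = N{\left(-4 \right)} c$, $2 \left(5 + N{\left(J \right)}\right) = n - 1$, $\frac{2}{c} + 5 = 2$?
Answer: $\frac{50192}{3} \approx 16731.0$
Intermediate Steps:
$c = - \frac{2}{3}$ ($c = \frac{2}{-5 + 2} = \frac{2}{-3} = 2 \left(- \frac{1}{3}\right) = - \frac{2}{3} \approx -0.66667$)
$N{\left(J \right)} = -4$ ($N{\left(J \right)} = -5 + \frac{3 - 1}{2} = -5 + \frac{1}{2} \cdot 2 = -5 + 1 = -4$)
$K{\left(U \right)} = \frac{8}{3}$ ($K{\left(U \right)} = \left(-4\right) \left(- \frac{2}{3}\right) = \frac{8}{3}$)
$16728 + K{\left(\frac{1}{\left(-5 - 5\right)^{2} + \left(-3 - 7\right) \left(-5\right)} \right)} = 16728 + \frac{8}{3} = \frac{50192}{3}$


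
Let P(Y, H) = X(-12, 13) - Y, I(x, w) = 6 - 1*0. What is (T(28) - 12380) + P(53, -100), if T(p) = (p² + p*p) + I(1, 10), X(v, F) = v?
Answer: -10871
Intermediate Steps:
I(x, w) = 6 (I(x, w) = 6 + 0 = 6)
P(Y, H) = -12 - Y
T(p) = 6 + 2*p² (T(p) = (p² + p*p) + 6 = (p² + p²) + 6 = 2*p² + 6 = 6 + 2*p²)
(T(28) - 12380) + P(53, -100) = ((6 + 2*28²) - 12380) + (-12 - 1*53) = ((6 + 2*784) - 12380) + (-12 - 53) = ((6 + 1568) - 12380) - 65 = (1574 - 12380) - 65 = -10806 - 65 = -10871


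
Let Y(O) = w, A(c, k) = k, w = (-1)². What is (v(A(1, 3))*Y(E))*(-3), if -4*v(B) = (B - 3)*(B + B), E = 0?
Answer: 0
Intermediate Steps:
w = 1
Y(O) = 1
v(B) = -B*(-3 + B)/2 (v(B) = -(B - 3)*(B + B)/4 = -(-3 + B)*2*B/4 = -B*(-3 + B)/2)
(v(A(1, 3))*Y(E))*(-3) = (((½)*3*(3 - 1*3))*1)*(-3) = (((½)*3*(3 - 3))*1)*(-3) = (((½)*3*0)*1)*(-3) = (0*1)*(-3) = 0*(-3) = 0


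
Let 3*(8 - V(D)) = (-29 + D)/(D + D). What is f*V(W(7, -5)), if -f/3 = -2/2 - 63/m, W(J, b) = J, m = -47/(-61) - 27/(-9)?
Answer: 729067/1610 ≈ 452.84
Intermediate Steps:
m = 230/61 (m = -47*(-1/61) - 27*(-1/9) = 47/61 + 3 = 230/61 ≈ 3.7705)
f = 12219/230 (f = -3*(-2/2 - 63/230/61) = -3*(-2*1/2 - 63*61/230) = -3*(-1 - 3843/230) = -3*(-4073/230) = 12219/230 ≈ 53.126)
V(D) = 8 - (-29 + D)/(6*D) (V(D) = 8 - (-29 + D)/(3*(D + D)) = 8 - (-29 + D)/(3*(2*D)) = 8 - (-29 + D)*1/(2*D)/3 = 8 - (-29 + D)/(6*D))
f*V(W(7, -5)) = 12219*((1/6)*(29 + 47*7)/7)/230 = 12219*((1/6)*(1/7)*(29 + 329))/230 = 12219*((1/6)*(1/7)*358)/230 = (12219/230)*(179/21) = 729067/1610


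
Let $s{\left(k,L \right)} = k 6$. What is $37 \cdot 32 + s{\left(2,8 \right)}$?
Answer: $1196$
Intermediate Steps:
$s{\left(k,L \right)} = 6 k$
$37 \cdot 32 + s{\left(2,8 \right)} = 37 \cdot 32 + 6 \cdot 2 = 1184 + 12 = 1196$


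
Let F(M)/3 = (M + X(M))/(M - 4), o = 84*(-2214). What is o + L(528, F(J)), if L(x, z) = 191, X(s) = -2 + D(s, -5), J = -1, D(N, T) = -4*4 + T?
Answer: -185785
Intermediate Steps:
D(N, T) = -16 + T
o = -185976
X(s) = -23 (X(s) = -2 + (-16 - 5) = -2 - 21 = -23)
F(M) = 3*(-23 + M)/(-4 + M) (F(M) = 3*((M - 23)/(M - 4)) = 3*((-23 + M)/(-4 + M)) = 3*(-23 + M)/(-4 + M))
o + L(528, F(J)) = -185976 + 191 = -185785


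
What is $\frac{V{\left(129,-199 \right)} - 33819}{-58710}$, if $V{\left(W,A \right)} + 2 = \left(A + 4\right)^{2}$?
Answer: $- \frac{2102}{29355} \approx -0.071606$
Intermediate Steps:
$V{\left(W,A \right)} = -2 + \left(4 + A\right)^{2}$ ($V{\left(W,A \right)} = -2 + \left(A + 4\right)^{2} = -2 + \left(4 + A\right)^{2}$)
$\frac{V{\left(129,-199 \right)} - 33819}{-58710} = \frac{\left(-2 + \left(4 - 199\right)^{2}\right) - 33819}{-58710} = \left(\left(-2 + \left(-195\right)^{2}\right) - 33819\right) \left(- \frac{1}{58710}\right) = \left(\left(-2 + 38025\right) - 33819\right) \left(- \frac{1}{58710}\right) = \left(38023 - 33819\right) \left(- \frac{1}{58710}\right) = 4204 \left(- \frac{1}{58710}\right) = - \frac{2102}{29355}$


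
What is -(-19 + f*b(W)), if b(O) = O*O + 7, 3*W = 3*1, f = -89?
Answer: 731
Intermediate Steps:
W = 1 (W = (3*1)/3 = (⅓)*3 = 1)
b(O) = 7 + O² (b(O) = O² + 7 = 7 + O²)
-(-19 + f*b(W)) = -(-19 - 89*(7 + 1²)) = -(-19 - 89*(7 + 1)) = -(-19 - 89*8) = -(-19 - 712) = -1*(-731) = 731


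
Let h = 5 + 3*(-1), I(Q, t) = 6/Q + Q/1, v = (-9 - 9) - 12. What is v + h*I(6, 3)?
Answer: -16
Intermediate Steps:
v = -30 (v = -18 - 12 = -30)
I(Q, t) = Q + 6/Q (I(Q, t) = 6/Q + Q*1 = 6/Q + Q = Q + 6/Q)
h = 2 (h = 5 - 3 = 2)
v + h*I(6, 3) = -30 + 2*(6 + 6/6) = -30 + 2*(6 + 6*(⅙)) = -30 + 2*(6 + 1) = -30 + 2*7 = -30 + 14 = -16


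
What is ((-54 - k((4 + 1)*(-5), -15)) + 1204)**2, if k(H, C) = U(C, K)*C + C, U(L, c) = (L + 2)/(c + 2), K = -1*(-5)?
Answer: 63361600/49 ≈ 1.2931e+6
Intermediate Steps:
K = 5
U(L, c) = (2 + L)/(2 + c)
k(H, C) = C + C*(2/7 + C/7) (k(H, C) = ((2 + C)/(2 + 5))*C + C = ((2 + C)/7)*C + C = (2/7 + C/7)*C + C = C*(2/7 + C/7) + C = C + C*(2/7 + C/7))
((-54 - k((4 + 1)*(-5), -15)) + 1204)**2 = ((-54 - (-15)*(9 - 15)/7) + 1204)**2 = ((-54 - (-15)*(-6)/7) + 1204)**2 = ((-54 - 1*90/7) + 1204)**2 = ((-54 - 90/7) + 1204)**2 = (-468/7 + 1204)**2 = (7960/7)**2 = 63361600/49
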